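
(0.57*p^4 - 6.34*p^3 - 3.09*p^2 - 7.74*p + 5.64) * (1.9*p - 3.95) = 1.083*p^5 - 14.2975*p^4 + 19.172*p^3 - 2.5005*p^2 + 41.289*p - 22.278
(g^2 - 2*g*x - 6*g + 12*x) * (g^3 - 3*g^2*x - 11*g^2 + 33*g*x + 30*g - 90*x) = g^5 - 5*g^4*x - 17*g^4 + 6*g^3*x^2 + 85*g^3*x + 96*g^3 - 102*g^2*x^2 - 480*g^2*x - 180*g^2 + 576*g*x^2 + 900*g*x - 1080*x^2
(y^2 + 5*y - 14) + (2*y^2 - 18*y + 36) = 3*y^2 - 13*y + 22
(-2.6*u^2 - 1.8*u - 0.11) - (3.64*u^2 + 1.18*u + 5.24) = -6.24*u^2 - 2.98*u - 5.35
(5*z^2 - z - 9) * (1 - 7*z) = -35*z^3 + 12*z^2 + 62*z - 9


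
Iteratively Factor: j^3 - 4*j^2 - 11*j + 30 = (j - 5)*(j^2 + j - 6) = (j - 5)*(j - 2)*(j + 3)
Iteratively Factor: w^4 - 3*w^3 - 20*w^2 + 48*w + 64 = (w + 1)*(w^3 - 4*w^2 - 16*w + 64) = (w + 1)*(w + 4)*(w^2 - 8*w + 16) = (w - 4)*(w + 1)*(w + 4)*(w - 4)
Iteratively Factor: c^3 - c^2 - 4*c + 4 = (c - 2)*(c^2 + c - 2) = (c - 2)*(c - 1)*(c + 2)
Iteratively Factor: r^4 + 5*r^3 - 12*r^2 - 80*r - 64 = (r - 4)*(r^3 + 9*r^2 + 24*r + 16) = (r - 4)*(r + 4)*(r^2 + 5*r + 4) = (r - 4)*(r + 1)*(r + 4)*(r + 4)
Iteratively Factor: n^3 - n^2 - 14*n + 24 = (n - 3)*(n^2 + 2*n - 8) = (n - 3)*(n + 4)*(n - 2)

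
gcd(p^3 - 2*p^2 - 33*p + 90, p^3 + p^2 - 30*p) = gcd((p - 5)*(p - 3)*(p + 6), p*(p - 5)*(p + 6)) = p^2 + p - 30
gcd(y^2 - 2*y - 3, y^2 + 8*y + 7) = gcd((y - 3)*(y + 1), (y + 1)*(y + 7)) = y + 1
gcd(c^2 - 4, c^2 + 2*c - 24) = 1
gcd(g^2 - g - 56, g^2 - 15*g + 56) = g - 8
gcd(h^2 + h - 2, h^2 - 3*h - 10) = h + 2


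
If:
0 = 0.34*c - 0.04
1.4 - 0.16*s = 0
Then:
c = 0.12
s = 8.75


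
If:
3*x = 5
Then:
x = 5/3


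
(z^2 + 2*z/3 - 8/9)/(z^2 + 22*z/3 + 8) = (z - 2/3)/(z + 6)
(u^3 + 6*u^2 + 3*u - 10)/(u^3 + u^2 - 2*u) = (u + 5)/u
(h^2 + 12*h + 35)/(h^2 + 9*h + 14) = (h + 5)/(h + 2)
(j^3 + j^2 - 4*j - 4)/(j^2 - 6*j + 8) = (j^2 + 3*j + 2)/(j - 4)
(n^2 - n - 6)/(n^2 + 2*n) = (n - 3)/n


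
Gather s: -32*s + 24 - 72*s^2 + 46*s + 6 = -72*s^2 + 14*s + 30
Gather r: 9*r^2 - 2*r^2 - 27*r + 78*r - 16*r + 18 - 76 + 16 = 7*r^2 + 35*r - 42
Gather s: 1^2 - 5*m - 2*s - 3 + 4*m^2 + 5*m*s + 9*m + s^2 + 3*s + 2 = 4*m^2 + 4*m + s^2 + s*(5*m + 1)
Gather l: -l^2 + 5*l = -l^2 + 5*l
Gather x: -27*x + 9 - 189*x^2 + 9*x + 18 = -189*x^2 - 18*x + 27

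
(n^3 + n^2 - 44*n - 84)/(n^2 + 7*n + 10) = (n^2 - n - 42)/(n + 5)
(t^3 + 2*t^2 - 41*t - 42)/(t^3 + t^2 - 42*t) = (t + 1)/t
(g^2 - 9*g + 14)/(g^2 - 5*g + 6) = (g - 7)/(g - 3)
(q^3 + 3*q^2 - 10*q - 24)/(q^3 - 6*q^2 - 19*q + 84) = (q + 2)/(q - 7)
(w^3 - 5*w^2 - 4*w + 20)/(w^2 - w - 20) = (w^2 - 4)/(w + 4)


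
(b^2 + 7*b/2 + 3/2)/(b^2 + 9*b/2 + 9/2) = (2*b + 1)/(2*b + 3)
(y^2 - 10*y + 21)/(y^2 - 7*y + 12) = (y - 7)/(y - 4)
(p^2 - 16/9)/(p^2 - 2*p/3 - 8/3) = (p - 4/3)/(p - 2)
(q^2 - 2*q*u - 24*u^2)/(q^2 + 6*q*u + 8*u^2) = (q - 6*u)/(q + 2*u)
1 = 1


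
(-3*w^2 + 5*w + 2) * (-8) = 24*w^2 - 40*w - 16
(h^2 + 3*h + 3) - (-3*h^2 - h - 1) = 4*h^2 + 4*h + 4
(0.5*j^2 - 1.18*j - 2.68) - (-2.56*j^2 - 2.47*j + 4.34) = 3.06*j^2 + 1.29*j - 7.02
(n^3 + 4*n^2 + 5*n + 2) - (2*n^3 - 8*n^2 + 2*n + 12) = -n^3 + 12*n^2 + 3*n - 10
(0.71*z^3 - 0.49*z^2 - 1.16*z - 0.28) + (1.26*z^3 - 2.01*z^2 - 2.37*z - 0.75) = 1.97*z^3 - 2.5*z^2 - 3.53*z - 1.03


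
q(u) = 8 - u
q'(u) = -1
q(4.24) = 3.76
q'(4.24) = -1.00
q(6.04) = 1.96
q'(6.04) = -1.00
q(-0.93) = 8.93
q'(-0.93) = -1.00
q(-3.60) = 11.60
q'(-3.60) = -1.00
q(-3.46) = 11.46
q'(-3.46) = -1.00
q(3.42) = 4.58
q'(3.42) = -1.00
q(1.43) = 6.57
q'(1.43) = -1.00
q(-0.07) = 8.07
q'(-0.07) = -1.00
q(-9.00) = 17.00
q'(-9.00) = -1.00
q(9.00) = -1.00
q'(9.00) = -1.00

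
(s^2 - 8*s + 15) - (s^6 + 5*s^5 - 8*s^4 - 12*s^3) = -s^6 - 5*s^5 + 8*s^4 + 12*s^3 + s^2 - 8*s + 15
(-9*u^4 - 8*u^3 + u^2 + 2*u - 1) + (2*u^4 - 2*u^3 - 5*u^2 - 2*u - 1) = -7*u^4 - 10*u^3 - 4*u^2 - 2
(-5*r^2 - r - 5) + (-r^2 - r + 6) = -6*r^2 - 2*r + 1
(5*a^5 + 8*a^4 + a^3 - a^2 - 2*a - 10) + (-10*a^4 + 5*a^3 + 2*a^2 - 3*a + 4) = 5*a^5 - 2*a^4 + 6*a^3 + a^2 - 5*a - 6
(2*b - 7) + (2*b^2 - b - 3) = 2*b^2 + b - 10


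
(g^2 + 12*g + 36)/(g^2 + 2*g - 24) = (g + 6)/(g - 4)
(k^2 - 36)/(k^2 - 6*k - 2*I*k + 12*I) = (k + 6)/(k - 2*I)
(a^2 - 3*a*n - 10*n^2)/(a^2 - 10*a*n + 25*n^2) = (a + 2*n)/(a - 5*n)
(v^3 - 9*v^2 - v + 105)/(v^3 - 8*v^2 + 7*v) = (v^2 - 2*v - 15)/(v*(v - 1))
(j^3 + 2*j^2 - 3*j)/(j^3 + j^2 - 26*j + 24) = j*(j + 3)/(j^2 + 2*j - 24)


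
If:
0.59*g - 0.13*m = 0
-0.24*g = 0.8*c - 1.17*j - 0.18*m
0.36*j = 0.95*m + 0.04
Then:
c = 4.01827330508475*m + 0.1625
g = 0.220338983050847*m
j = 2.63888888888889*m + 0.111111111111111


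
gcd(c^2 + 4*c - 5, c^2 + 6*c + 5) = c + 5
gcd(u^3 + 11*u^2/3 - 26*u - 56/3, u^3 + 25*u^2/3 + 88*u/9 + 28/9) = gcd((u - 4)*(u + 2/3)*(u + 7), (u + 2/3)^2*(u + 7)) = u^2 + 23*u/3 + 14/3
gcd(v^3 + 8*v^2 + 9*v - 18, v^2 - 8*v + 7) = v - 1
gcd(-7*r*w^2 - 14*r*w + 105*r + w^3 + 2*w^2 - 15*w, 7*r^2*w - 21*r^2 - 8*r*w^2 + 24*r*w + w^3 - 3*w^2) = 7*r*w - 21*r - w^2 + 3*w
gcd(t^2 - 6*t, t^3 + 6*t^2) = t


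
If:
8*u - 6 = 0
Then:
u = 3/4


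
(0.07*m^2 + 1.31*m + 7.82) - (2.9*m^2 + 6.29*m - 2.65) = -2.83*m^2 - 4.98*m + 10.47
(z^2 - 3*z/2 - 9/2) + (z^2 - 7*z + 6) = 2*z^2 - 17*z/2 + 3/2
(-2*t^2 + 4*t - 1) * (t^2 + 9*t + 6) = -2*t^4 - 14*t^3 + 23*t^2 + 15*t - 6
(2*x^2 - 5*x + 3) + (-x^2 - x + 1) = x^2 - 6*x + 4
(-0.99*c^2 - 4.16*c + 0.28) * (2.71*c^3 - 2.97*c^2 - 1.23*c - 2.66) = -2.6829*c^5 - 8.3333*c^4 + 14.3317*c^3 + 6.9186*c^2 + 10.7212*c - 0.7448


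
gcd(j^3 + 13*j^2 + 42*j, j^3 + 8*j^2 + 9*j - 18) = j + 6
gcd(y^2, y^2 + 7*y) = y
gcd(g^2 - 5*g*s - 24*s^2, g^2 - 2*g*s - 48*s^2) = -g + 8*s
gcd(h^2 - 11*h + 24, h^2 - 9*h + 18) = h - 3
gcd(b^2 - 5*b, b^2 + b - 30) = b - 5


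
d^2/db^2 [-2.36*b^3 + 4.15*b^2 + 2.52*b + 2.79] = 8.3 - 14.16*b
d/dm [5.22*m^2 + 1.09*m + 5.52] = 10.44*m + 1.09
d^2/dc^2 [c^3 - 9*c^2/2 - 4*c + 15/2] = 6*c - 9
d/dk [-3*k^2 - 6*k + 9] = -6*k - 6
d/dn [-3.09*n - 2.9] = -3.09000000000000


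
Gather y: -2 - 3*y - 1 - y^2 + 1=-y^2 - 3*y - 2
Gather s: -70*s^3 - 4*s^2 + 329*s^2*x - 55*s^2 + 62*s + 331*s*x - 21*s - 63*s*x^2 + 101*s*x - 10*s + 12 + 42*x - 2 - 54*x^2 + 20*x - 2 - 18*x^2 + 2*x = -70*s^3 + s^2*(329*x - 59) + s*(-63*x^2 + 432*x + 31) - 72*x^2 + 64*x + 8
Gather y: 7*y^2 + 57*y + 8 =7*y^2 + 57*y + 8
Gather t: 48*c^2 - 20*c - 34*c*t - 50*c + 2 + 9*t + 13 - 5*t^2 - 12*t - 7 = 48*c^2 - 70*c - 5*t^2 + t*(-34*c - 3) + 8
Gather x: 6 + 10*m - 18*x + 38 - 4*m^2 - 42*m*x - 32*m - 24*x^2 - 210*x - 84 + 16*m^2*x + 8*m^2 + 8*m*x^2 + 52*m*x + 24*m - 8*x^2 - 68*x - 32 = 4*m^2 + 2*m + x^2*(8*m - 32) + x*(16*m^2 + 10*m - 296) - 72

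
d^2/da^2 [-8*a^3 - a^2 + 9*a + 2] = -48*a - 2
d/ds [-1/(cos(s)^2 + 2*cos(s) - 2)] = -2*(cos(s) + 1)*sin(s)/(cos(s)^2 + 2*cos(s) - 2)^2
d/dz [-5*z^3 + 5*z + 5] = 5 - 15*z^2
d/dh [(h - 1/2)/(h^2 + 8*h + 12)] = (-h^2 + h + 16)/(h^4 + 16*h^3 + 88*h^2 + 192*h + 144)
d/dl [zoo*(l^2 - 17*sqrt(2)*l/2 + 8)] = zoo*(l + 1)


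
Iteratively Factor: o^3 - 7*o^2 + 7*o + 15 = (o - 5)*(o^2 - 2*o - 3) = (o - 5)*(o - 3)*(o + 1)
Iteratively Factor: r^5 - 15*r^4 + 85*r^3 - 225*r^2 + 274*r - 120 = (r - 2)*(r^4 - 13*r^3 + 59*r^2 - 107*r + 60) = (r - 3)*(r - 2)*(r^3 - 10*r^2 + 29*r - 20) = (r - 5)*(r - 3)*(r - 2)*(r^2 - 5*r + 4) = (r - 5)*(r - 4)*(r - 3)*(r - 2)*(r - 1)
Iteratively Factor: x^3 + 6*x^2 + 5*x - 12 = (x - 1)*(x^2 + 7*x + 12) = (x - 1)*(x + 4)*(x + 3)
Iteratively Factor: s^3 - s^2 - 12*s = (s + 3)*(s^2 - 4*s) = s*(s + 3)*(s - 4)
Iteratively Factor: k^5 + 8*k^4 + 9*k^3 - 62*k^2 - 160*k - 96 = (k + 4)*(k^4 + 4*k^3 - 7*k^2 - 34*k - 24) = (k + 2)*(k + 4)*(k^3 + 2*k^2 - 11*k - 12) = (k - 3)*(k + 2)*(k + 4)*(k^2 + 5*k + 4) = (k - 3)*(k + 2)*(k + 4)^2*(k + 1)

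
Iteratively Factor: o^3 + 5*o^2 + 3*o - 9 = (o - 1)*(o^2 + 6*o + 9) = (o - 1)*(o + 3)*(o + 3)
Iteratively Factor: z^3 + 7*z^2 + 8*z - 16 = (z + 4)*(z^2 + 3*z - 4) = (z - 1)*(z + 4)*(z + 4)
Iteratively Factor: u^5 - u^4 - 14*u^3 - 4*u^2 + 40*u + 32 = (u - 4)*(u^4 + 3*u^3 - 2*u^2 - 12*u - 8) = (u - 4)*(u + 1)*(u^3 + 2*u^2 - 4*u - 8) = (u - 4)*(u - 2)*(u + 1)*(u^2 + 4*u + 4) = (u - 4)*(u - 2)*(u + 1)*(u + 2)*(u + 2)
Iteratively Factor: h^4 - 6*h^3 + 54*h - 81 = (h + 3)*(h^3 - 9*h^2 + 27*h - 27) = (h - 3)*(h + 3)*(h^2 - 6*h + 9) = (h - 3)^2*(h + 3)*(h - 3)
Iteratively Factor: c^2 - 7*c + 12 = (c - 4)*(c - 3)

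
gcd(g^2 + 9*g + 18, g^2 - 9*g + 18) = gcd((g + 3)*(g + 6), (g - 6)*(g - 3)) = 1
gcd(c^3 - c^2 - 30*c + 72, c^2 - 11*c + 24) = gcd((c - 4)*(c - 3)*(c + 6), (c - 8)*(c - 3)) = c - 3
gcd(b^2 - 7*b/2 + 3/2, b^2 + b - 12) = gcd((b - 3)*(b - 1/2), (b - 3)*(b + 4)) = b - 3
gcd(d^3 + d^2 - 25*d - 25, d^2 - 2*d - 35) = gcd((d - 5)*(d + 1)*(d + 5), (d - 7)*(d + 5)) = d + 5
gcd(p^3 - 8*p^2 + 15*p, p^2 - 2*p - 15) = p - 5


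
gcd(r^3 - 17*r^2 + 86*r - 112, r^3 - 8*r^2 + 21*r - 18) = r - 2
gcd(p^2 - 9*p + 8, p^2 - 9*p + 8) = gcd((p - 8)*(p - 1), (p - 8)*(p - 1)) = p^2 - 9*p + 8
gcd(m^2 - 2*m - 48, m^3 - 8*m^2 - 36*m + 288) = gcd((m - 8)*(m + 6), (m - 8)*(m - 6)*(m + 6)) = m^2 - 2*m - 48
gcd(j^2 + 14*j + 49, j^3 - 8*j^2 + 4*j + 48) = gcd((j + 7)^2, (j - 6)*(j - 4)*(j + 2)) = 1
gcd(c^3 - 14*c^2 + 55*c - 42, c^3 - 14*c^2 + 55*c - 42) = c^3 - 14*c^2 + 55*c - 42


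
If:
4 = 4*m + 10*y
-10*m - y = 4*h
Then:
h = 6*y - 5/2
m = 1 - 5*y/2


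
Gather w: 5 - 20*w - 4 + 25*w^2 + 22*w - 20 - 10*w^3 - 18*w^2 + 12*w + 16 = -10*w^3 + 7*w^2 + 14*w - 3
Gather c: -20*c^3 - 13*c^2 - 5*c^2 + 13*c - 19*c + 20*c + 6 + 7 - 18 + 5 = -20*c^3 - 18*c^2 + 14*c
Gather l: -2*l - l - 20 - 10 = -3*l - 30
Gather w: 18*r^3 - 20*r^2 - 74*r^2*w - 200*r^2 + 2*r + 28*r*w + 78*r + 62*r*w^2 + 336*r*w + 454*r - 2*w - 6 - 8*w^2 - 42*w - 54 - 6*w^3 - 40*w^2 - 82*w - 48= 18*r^3 - 220*r^2 + 534*r - 6*w^3 + w^2*(62*r - 48) + w*(-74*r^2 + 364*r - 126) - 108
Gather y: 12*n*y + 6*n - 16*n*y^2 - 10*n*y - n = -16*n*y^2 + 2*n*y + 5*n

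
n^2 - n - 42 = (n - 7)*(n + 6)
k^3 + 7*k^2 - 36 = (k - 2)*(k + 3)*(k + 6)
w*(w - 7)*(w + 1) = w^3 - 6*w^2 - 7*w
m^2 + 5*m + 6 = (m + 2)*(m + 3)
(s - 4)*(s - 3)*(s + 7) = s^3 - 37*s + 84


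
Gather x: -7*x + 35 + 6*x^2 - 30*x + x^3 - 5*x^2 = x^3 + x^2 - 37*x + 35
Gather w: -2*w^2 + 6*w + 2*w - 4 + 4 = -2*w^2 + 8*w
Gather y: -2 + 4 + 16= 18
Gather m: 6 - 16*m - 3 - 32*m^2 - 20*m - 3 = -32*m^2 - 36*m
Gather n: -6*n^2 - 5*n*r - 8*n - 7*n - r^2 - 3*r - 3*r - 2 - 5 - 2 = -6*n^2 + n*(-5*r - 15) - r^2 - 6*r - 9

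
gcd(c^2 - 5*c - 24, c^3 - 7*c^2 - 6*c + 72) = c + 3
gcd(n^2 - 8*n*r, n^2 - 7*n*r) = n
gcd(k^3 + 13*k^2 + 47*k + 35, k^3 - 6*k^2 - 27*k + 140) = k + 5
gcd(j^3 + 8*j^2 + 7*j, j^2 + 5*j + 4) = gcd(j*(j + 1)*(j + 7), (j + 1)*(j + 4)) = j + 1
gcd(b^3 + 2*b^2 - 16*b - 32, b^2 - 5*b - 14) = b + 2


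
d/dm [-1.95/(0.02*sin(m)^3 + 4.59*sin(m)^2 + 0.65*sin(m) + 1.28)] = (0.117*sin(m)^2 + 17.901*sin(m) + 1.2675)*cos(m)/(0.02*sin(m)^3 + 4.59*sin(m)^2 + 0.65*sin(m) + 1.28)^2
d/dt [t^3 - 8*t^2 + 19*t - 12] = 3*t^2 - 16*t + 19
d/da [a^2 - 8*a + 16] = 2*a - 8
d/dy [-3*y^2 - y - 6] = -6*y - 1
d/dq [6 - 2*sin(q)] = -2*cos(q)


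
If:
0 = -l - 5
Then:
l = -5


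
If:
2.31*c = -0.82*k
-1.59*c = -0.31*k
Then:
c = 0.00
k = 0.00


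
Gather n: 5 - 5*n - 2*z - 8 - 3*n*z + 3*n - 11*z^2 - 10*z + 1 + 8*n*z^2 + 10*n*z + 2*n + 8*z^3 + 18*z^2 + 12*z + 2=n*(8*z^2 + 7*z) + 8*z^3 + 7*z^2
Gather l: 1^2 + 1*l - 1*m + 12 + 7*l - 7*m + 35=8*l - 8*m + 48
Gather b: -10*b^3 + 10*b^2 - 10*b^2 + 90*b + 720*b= -10*b^3 + 810*b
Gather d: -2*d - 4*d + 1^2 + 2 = 3 - 6*d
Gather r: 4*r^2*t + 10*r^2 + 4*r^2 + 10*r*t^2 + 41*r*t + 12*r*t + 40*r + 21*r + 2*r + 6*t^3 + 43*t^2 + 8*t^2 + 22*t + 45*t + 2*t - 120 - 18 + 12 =r^2*(4*t + 14) + r*(10*t^2 + 53*t + 63) + 6*t^3 + 51*t^2 + 69*t - 126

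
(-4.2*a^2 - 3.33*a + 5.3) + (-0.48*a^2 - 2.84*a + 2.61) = -4.68*a^2 - 6.17*a + 7.91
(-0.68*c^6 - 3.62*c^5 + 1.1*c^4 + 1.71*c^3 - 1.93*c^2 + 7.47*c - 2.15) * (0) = 0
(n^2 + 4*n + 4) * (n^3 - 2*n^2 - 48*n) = n^5 + 2*n^4 - 52*n^3 - 200*n^2 - 192*n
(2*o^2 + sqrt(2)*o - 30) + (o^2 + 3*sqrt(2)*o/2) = 3*o^2 + 5*sqrt(2)*o/2 - 30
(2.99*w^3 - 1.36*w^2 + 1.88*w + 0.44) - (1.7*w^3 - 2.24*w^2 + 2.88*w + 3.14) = 1.29*w^3 + 0.88*w^2 - 1.0*w - 2.7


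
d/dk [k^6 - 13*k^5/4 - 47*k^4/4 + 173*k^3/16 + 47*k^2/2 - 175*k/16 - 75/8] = 6*k^5 - 65*k^4/4 - 47*k^3 + 519*k^2/16 + 47*k - 175/16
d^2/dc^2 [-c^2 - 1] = -2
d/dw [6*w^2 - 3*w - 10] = 12*w - 3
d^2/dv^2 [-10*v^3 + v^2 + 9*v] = 2 - 60*v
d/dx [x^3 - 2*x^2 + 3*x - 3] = 3*x^2 - 4*x + 3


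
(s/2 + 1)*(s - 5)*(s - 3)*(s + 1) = s^4/2 - 5*s^3/2 - 7*s^2/2 + 29*s/2 + 15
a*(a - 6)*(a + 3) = a^3 - 3*a^2 - 18*a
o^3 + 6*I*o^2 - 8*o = o*(o + 2*I)*(o + 4*I)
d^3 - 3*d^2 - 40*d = d*(d - 8)*(d + 5)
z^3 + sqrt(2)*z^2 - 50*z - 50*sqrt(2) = (z - 5*sqrt(2))*(z + sqrt(2))*(z + 5*sqrt(2))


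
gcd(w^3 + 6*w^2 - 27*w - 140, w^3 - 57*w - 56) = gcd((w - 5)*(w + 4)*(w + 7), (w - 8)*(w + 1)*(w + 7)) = w + 7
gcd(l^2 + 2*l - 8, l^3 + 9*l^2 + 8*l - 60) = l - 2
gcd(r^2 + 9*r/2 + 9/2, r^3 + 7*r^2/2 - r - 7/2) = 1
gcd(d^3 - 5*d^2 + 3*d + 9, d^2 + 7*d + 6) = d + 1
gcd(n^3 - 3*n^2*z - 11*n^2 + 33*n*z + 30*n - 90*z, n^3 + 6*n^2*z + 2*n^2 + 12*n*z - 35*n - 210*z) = n - 5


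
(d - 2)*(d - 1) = d^2 - 3*d + 2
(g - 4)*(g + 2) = g^2 - 2*g - 8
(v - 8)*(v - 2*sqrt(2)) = v^2 - 8*v - 2*sqrt(2)*v + 16*sqrt(2)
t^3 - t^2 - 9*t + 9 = (t - 3)*(t - 1)*(t + 3)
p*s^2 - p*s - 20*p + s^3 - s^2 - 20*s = (p + s)*(s - 5)*(s + 4)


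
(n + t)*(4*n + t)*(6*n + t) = 24*n^3 + 34*n^2*t + 11*n*t^2 + t^3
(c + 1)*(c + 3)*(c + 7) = c^3 + 11*c^2 + 31*c + 21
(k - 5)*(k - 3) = k^2 - 8*k + 15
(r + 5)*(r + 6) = r^2 + 11*r + 30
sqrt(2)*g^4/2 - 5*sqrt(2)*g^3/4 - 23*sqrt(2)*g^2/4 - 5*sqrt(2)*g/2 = g*(g - 5)*(g + 1/2)*(sqrt(2)*g/2 + sqrt(2))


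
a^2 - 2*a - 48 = (a - 8)*(a + 6)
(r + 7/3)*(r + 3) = r^2 + 16*r/3 + 7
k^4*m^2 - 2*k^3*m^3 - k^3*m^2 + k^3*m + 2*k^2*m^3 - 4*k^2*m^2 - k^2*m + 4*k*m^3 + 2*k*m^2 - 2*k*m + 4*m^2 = (k - 2)*(k - 2*m)*(k*m + 1)*(k*m + m)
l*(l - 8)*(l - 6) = l^3 - 14*l^2 + 48*l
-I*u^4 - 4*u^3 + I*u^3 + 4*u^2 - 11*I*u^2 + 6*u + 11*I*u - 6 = (u - 1)*(u - 6*I)*(u + I)*(-I*u + 1)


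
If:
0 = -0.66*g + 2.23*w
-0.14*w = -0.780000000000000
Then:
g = 18.82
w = 5.57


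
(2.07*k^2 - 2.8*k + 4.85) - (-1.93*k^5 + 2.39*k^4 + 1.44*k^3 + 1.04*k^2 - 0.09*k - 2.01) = 1.93*k^5 - 2.39*k^4 - 1.44*k^3 + 1.03*k^2 - 2.71*k + 6.86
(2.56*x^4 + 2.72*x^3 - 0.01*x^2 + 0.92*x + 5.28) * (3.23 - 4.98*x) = -12.7488*x^5 - 5.2768*x^4 + 8.8354*x^3 - 4.6139*x^2 - 23.3228*x + 17.0544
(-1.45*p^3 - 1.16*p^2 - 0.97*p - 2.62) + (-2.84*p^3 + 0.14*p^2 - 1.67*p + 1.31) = -4.29*p^3 - 1.02*p^2 - 2.64*p - 1.31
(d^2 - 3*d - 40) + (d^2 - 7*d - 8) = 2*d^2 - 10*d - 48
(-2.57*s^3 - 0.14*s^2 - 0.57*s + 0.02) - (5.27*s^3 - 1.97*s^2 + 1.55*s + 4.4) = -7.84*s^3 + 1.83*s^2 - 2.12*s - 4.38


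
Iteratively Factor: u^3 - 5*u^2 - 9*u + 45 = (u - 5)*(u^2 - 9) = (u - 5)*(u - 3)*(u + 3)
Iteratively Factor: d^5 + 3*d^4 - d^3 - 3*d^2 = (d + 1)*(d^4 + 2*d^3 - 3*d^2) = (d + 1)*(d + 3)*(d^3 - d^2) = d*(d + 1)*(d + 3)*(d^2 - d) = d*(d - 1)*(d + 1)*(d + 3)*(d)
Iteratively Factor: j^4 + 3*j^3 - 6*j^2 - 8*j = (j + 1)*(j^3 + 2*j^2 - 8*j) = (j - 2)*(j + 1)*(j^2 + 4*j) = j*(j - 2)*(j + 1)*(j + 4)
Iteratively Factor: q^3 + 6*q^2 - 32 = (q - 2)*(q^2 + 8*q + 16) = (q - 2)*(q + 4)*(q + 4)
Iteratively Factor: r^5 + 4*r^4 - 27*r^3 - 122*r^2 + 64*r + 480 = (r - 5)*(r^4 + 9*r^3 + 18*r^2 - 32*r - 96) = (r - 5)*(r + 4)*(r^3 + 5*r^2 - 2*r - 24) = (r - 5)*(r - 2)*(r + 4)*(r^2 + 7*r + 12) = (r - 5)*(r - 2)*(r + 3)*(r + 4)*(r + 4)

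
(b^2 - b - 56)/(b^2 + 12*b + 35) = (b - 8)/(b + 5)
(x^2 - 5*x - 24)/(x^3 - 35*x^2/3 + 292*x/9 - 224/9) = 9*(x + 3)/(9*x^2 - 33*x + 28)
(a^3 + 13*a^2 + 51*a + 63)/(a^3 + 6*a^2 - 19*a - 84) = (a + 3)/(a - 4)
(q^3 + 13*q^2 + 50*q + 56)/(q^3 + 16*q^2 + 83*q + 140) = (q + 2)/(q + 5)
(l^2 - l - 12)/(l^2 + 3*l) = (l - 4)/l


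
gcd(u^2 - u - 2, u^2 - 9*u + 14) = u - 2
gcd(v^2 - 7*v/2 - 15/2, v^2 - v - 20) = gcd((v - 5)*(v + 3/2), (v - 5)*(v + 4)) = v - 5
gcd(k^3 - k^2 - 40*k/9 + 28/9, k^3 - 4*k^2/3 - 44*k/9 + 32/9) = k^2 + 4*k/3 - 4/3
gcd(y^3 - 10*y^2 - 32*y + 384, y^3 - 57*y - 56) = y - 8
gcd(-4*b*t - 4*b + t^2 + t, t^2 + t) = t + 1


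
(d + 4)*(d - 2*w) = d^2 - 2*d*w + 4*d - 8*w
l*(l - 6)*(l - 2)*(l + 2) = l^4 - 6*l^3 - 4*l^2 + 24*l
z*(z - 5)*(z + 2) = z^3 - 3*z^2 - 10*z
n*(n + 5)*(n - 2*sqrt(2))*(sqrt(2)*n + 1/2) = sqrt(2)*n^4 - 7*n^3/2 + 5*sqrt(2)*n^3 - 35*n^2/2 - sqrt(2)*n^2 - 5*sqrt(2)*n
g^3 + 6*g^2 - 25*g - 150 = (g - 5)*(g + 5)*(g + 6)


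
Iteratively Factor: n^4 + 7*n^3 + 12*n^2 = (n)*(n^3 + 7*n^2 + 12*n) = n*(n + 3)*(n^2 + 4*n) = n*(n + 3)*(n + 4)*(n)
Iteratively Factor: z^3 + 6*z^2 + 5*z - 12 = (z - 1)*(z^2 + 7*z + 12) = (z - 1)*(z + 4)*(z + 3)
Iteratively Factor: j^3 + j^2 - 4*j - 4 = (j - 2)*(j^2 + 3*j + 2) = (j - 2)*(j + 1)*(j + 2)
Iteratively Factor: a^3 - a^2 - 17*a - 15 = (a + 3)*(a^2 - 4*a - 5) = (a - 5)*(a + 3)*(a + 1)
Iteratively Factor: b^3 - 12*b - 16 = (b - 4)*(b^2 + 4*b + 4) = (b - 4)*(b + 2)*(b + 2)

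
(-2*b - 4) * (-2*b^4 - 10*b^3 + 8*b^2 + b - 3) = 4*b^5 + 28*b^4 + 24*b^3 - 34*b^2 + 2*b + 12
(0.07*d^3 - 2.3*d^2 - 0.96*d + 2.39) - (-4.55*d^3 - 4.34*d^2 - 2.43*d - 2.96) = 4.62*d^3 + 2.04*d^2 + 1.47*d + 5.35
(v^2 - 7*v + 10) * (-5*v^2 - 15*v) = -5*v^4 + 20*v^3 + 55*v^2 - 150*v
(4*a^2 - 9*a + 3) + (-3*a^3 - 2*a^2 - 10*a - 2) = -3*a^3 + 2*a^2 - 19*a + 1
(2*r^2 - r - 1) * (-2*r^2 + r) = -4*r^4 + 4*r^3 + r^2 - r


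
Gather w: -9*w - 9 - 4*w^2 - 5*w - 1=-4*w^2 - 14*w - 10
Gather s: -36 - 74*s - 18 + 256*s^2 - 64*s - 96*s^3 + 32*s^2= -96*s^3 + 288*s^2 - 138*s - 54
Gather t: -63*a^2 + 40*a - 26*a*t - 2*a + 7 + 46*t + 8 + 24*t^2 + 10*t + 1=-63*a^2 + 38*a + 24*t^2 + t*(56 - 26*a) + 16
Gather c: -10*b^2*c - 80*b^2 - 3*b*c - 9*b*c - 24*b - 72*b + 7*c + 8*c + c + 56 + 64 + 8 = -80*b^2 - 96*b + c*(-10*b^2 - 12*b + 16) + 128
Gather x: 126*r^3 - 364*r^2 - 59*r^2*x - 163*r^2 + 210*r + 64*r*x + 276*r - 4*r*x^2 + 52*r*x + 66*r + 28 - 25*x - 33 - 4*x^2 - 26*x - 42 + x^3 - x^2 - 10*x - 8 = 126*r^3 - 527*r^2 + 552*r + x^3 + x^2*(-4*r - 5) + x*(-59*r^2 + 116*r - 61) - 55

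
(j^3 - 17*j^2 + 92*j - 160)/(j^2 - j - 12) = (j^2 - 13*j + 40)/(j + 3)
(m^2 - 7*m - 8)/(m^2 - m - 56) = (m + 1)/(m + 7)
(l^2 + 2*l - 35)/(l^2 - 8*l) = (l^2 + 2*l - 35)/(l*(l - 8))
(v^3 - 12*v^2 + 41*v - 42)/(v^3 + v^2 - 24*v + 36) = (v - 7)/(v + 6)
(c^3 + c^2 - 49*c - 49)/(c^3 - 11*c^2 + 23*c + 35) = (c + 7)/(c - 5)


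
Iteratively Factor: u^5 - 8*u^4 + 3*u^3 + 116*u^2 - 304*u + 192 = (u - 4)*(u^4 - 4*u^3 - 13*u^2 + 64*u - 48) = (u - 4)^2*(u^3 - 13*u + 12) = (u - 4)^2*(u - 3)*(u^2 + 3*u - 4) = (u - 4)^2*(u - 3)*(u - 1)*(u + 4)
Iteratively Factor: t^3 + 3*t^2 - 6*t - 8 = (t + 4)*(t^2 - t - 2) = (t - 2)*(t + 4)*(t + 1)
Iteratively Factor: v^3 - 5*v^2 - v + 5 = (v + 1)*(v^2 - 6*v + 5) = (v - 1)*(v + 1)*(v - 5)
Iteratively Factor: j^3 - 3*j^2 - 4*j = (j)*(j^2 - 3*j - 4) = j*(j - 4)*(j + 1)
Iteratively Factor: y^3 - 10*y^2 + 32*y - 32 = (y - 4)*(y^2 - 6*y + 8) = (y - 4)*(y - 2)*(y - 4)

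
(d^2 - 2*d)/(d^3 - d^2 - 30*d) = (2 - d)/(-d^2 + d + 30)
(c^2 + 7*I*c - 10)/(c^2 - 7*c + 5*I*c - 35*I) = (c + 2*I)/(c - 7)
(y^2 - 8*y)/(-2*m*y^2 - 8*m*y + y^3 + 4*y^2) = (8 - y)/(2*m*y + 8*m - y^2 - 4*y)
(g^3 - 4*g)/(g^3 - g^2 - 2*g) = (g + 2)/(g + 1)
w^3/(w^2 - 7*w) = w^2/(w - 7)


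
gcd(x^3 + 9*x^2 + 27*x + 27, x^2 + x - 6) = x + 3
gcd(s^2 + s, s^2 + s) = s^2 + s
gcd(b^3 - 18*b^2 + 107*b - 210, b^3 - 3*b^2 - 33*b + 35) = b - 7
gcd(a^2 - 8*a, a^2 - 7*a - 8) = a - 8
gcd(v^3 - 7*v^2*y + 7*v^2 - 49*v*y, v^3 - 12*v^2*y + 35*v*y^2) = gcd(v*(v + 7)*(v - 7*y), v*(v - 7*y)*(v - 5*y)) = -v^2 + 7*v*y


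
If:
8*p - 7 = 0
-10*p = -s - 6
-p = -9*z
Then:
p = 7/8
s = 11/4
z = 7/72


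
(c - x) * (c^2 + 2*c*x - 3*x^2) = c^3 + c^2*x - 5*c*x^2 + 3*x^3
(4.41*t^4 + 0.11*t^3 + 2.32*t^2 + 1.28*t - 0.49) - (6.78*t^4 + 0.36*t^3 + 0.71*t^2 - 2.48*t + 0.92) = -2.37*t^4 - 0.25*t^3 + 1.61*t^2 + 3.76*t - 1.41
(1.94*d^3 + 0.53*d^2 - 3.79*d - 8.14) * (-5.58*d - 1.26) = -10.8252*d^4 - 5.4018*d^3 + 20.4804*d^2 + 50.1966*d + 10.2564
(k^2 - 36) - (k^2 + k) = -k - 36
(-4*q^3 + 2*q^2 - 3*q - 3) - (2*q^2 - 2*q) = -4*q^3 - q - 3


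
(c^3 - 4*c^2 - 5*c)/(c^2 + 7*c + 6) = c*(c - 5)/(c + 6)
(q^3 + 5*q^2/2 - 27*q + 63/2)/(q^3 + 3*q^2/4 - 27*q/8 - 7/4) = 4*(2*q^3 + 5*q^2 - 54*q + 63)/(8*q^3 + 6*q^2 - 27*q - 14)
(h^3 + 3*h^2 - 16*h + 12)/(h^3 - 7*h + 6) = (h + 6)/(h + 3)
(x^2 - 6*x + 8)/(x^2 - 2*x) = (x - 4)/x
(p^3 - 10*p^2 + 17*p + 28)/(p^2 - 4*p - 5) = (p^2 - 11*p + 28)/(p - 5)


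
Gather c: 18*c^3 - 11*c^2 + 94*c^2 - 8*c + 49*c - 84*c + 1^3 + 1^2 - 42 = 18*c^3 + 83*c^2 - 43*c - 40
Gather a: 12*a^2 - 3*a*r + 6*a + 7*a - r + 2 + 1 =12*a^2 + a*(13 - 3*r) - r + 3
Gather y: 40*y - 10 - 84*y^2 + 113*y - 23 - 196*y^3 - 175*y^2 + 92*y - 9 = -196*y^3 - 259*y^2 + 245*y - 42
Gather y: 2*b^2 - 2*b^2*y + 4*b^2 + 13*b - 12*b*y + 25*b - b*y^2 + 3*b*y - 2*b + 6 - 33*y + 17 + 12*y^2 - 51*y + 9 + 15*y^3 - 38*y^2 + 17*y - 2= 6*b^2 + 36*b + 15*y^3 + y^2*(-b - 26) + y*(-2*b^2 - 9*b - 67) + 30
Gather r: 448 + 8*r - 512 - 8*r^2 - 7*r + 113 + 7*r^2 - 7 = -r^2 + r + 42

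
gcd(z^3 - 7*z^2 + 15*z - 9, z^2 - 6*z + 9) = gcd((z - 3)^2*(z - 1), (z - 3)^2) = z^2 - 6*z + 9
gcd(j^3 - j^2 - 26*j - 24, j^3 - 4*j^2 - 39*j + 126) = 1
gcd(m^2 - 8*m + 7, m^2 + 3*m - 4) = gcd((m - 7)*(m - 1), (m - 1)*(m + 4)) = m - 1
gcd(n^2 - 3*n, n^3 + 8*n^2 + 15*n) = n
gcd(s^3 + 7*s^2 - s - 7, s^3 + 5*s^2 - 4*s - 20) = 1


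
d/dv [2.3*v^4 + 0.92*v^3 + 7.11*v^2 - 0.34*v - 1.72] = 9.2*v^3 + 2.76*v^2 + 14.22*v - 0.34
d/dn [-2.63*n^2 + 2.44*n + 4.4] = 2.44 - 5.26*n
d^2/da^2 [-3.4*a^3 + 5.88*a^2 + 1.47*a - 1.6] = 11.76 - 20.4*a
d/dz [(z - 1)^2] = 2*z - 2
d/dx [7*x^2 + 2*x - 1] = 14*x + 2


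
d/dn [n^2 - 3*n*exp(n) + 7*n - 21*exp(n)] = -3*n*exp(n) + 2*n - 24*exp(n) + 7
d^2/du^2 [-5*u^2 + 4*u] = -10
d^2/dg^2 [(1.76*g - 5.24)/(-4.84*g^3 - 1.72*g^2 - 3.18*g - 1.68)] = (-247.374336*g^5 + 1385.09184*g^4 + 741.714688*g^3 + 748.642368*g^2 - 53.166528*g + 94.500192)/(113.379904*g^9 + 120.876096*g^8 + 266.436192*g^7 + 281.990656*g^6 + 258.969168*g^5 + 222.233616*g^4 + 128.272248*g^3 + 65.53008*g^2 + 26.925696*g + 4.741632)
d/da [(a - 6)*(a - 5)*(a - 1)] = 3*a^2 - 24*a + 41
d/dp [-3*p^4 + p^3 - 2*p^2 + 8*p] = -12*p^3 + 3*p^2 - 4*p + 8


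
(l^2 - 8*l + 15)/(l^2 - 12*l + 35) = (l - 3)/(l - 7)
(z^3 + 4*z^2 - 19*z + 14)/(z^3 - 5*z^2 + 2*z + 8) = (z^2 + 6*z - 7)/(z^2 - 3*z - 4)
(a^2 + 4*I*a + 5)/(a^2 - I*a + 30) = (a - I)/(a - 6*I)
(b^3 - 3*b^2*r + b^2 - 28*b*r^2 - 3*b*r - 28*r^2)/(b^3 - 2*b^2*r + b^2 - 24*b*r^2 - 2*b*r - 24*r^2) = (-b + 7*r)/(-b + 6*r)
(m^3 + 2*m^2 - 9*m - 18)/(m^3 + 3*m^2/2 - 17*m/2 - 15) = 2*(m + 3)/(2*m + 5)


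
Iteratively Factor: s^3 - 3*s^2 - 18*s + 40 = (s - 2)*(s^2 - s - 20) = (s - 2)*(s + 4)*(s - 5)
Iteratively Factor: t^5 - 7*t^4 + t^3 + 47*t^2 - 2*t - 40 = (t - 5)*(t^4 - 2*t^3 - 9*t^2 + 2*t + 8) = (t - 5)*(t - 4)*(t^3 + 2*t^2 - t - 2) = (t - 5)*(t - 4)*(t + 1)*(t^2 + t - 2) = (t - 5)*(t - 4)*(t - 1)*(t + 1)*(t + 2)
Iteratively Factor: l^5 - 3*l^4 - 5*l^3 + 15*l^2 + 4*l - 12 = (l - 3)*(l^4 - 5*l^2 + 4) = (l - 3)*(l - 1)*(l^3 + l^2 - 4*l - 4) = (l - 3)*(l - 2)*(l - 1)*(l^2 + 3*l + 2) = (l - 3)*(l - 2)*(l - 1)*(l + 1)*(l + 2)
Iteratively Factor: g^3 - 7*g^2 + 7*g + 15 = (g + 1)*(g^2 - 8*g + 15) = (g - 3)*(g + 1)*(g - 5)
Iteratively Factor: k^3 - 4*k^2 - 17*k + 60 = (k - 3)*(k^2 - k - 20) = (k - 3)*(k + 4)*(k - 5)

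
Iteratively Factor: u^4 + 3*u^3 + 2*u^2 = (u)*(u^3 + 3*u^2 + 2*u) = u^2*(u^2 + 3*u + 2) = u^2*(u + 1)*(u + 2)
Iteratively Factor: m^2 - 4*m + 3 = (m - 1)*(m - 3)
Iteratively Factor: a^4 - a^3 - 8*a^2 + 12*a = (a + 3)*(a^3 - 4*a^2 + 4*a) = (a - 2)*(a + 3)*(a^2 - 2*a) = a*(a - 2)*(a + 3)*(a - 2)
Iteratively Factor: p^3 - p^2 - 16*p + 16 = (p - 1)*(p^2 - 16) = (p - 1)*(p + 4)*(p - 4)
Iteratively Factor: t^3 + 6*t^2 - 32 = (t + 4)*(t^2 + 2*t - 8) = (t + 4)^2*(t - 2)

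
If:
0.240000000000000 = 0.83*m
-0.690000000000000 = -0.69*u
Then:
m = 0.29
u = 1.00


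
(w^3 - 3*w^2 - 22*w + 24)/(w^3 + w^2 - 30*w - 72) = (w - 1)/(w + 3)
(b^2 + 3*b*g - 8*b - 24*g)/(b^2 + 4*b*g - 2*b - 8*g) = (b^2 + 3*b*g - 8*b - 24*g)/(b^2 + 4*b*g - 2*b - 8*g)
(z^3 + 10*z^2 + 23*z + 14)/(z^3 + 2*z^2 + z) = (z^2 + 9*z + 14)/(z*(z + 1))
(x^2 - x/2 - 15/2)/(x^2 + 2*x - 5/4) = 2*(x - 3)/(2*x - 1)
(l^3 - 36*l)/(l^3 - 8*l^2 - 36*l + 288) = l/(l - 8)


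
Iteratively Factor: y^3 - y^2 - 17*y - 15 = (y + 1)*(y^2 - 2*y - 15) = (y + 1)*(y + 3)*(y - 5)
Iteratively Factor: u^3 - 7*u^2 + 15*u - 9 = (u - 3)*(u^2 - 4*u + 3) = (u - 3)*(u - 1)*(u - 3)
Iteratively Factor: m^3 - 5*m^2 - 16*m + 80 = (m - 5)*(m^2 - 16) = (m - 5)*(m - 4)*(m + 4)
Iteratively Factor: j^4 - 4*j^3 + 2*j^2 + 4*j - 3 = (j - 1)*(j^3 - 3*j^2 - j + 3) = (j - 1)*(j + 1)*(j^2 - 4*j + 3) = (j - 1)^2*(j + 1)*(j - 3)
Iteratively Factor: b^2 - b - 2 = (b + 1)*(b - 2)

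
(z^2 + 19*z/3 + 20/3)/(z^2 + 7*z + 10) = (z + 4/3)/(z + 2)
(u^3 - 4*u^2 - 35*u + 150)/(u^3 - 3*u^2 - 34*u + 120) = (u - 5)/(u - 4)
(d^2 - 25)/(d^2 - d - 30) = (d - 5)/(d - 6)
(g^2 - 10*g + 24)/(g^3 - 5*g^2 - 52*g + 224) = (g - 6)/(g^2 - g - 56)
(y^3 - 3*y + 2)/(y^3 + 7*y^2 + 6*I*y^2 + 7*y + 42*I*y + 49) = (y^3 - 3*y + 2)/(y^3 + y^2*(7 + 6*I) + y*(7 + 42*I) + 49)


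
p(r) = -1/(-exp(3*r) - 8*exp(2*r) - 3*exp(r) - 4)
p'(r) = -(3*exp(3*r) + 16*exp(2*r) + 3*exp(r))/(-exp(3*r) - 8*exp(2*r) - 3*exp(r) - 4)^2 = (-3*exp(2*r) - 16*exp(r) - 3)*exp(r)/(exp(3*r) + 8*exp(2*r) + 3*exp(r) + 4)^2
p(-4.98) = 0.25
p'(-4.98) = -0.00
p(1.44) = 0.00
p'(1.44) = -0.01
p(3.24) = 0.00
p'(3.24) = -0.00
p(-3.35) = 0.24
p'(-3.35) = -0.01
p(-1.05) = 0.16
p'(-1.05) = -0.09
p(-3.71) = 0.25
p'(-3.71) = -0.00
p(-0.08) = 0.07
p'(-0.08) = -0.09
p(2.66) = 0.00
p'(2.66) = -0.00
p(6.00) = 0.00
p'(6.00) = 0.00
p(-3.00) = 0.24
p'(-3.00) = -0.01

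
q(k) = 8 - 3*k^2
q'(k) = -6*k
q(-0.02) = 8.00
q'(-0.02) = 0.12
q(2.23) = -6.92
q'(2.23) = -13.38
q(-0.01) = 8.00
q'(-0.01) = 0.06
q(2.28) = -7.60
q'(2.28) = -13.68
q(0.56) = 7.06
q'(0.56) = -3.36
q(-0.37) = 7.59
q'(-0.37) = 2.22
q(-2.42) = -9.57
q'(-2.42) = 14.52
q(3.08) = -20.46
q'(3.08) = -18.48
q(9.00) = -235.00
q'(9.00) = -54.00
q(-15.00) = -667.00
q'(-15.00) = 90.00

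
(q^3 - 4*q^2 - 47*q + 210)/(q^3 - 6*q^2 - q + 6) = (q^2 + 2*q - 35)/(q^2 - 1)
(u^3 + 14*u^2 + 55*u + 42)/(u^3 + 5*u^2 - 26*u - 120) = (u^2 + 8*u + 7)/(u^2 - u - 20)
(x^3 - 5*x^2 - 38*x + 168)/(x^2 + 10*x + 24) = (x^2 - 11*x + 28)/(x + 4)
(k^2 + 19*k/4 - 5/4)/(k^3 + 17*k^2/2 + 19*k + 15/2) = (4*k - 1)/(2*(2*k^2 + 7*k + 3))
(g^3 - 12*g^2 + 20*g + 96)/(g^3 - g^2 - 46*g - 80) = (g - 6)/(g + 5)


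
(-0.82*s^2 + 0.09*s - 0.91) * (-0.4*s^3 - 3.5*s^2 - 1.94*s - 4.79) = 0.328*s^5 + 2.834*s^4 + 1.6398*s^3 + 6.9382*s^2 + 1.3343*s + 4.3589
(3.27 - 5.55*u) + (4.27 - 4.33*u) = 7.54 - 9.88*u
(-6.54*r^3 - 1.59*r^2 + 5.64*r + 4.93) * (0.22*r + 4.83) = -1.4388*r^4 - 31.938*r^3 - 6.4389*r^2 + 28.3258*r + 23.8119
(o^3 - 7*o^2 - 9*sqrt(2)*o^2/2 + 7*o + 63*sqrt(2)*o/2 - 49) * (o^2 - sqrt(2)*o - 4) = o^5 - 11*sqrt(2)*o^4/2 - 7*o^4 + 12*o^3 + 77*sqrt(2)*o^3/2 - 84*o^2 + 11*sqrt(2)*o^2 - 77*sqrt(2)*o - 28*o + 196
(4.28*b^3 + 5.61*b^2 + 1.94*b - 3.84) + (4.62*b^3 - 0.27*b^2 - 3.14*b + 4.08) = 8.9*b^3 + 5.34*b^2 - 1.2*b + 0.24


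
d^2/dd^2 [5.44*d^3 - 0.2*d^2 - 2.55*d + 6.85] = 32.64*d - 0.4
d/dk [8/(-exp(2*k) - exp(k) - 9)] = (16*exp(k) + 8)*exp(k)/(exp(2*k) + exp(k) + 9)^2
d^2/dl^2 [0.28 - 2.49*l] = 0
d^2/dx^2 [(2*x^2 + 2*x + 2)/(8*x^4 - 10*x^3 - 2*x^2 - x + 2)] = 4*(192*x^8 + 144*x^7 + 116*x^6 - 900*x^5 + 318*x^4 + 116*x^3 + 78*x^2 + 78*x + 11)/(512*x^12 - 1920*x^11 + 2016*x^10 - 232*x^9 + 360*x^8 - 1284*x^7 + 304*x^6 + 102*x^5 + 234*x^4 - 97*x^3 - 18*x^2 - 12*x + 8)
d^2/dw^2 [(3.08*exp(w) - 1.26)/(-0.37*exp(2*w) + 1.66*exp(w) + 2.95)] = (-0.421652*exp(4*w) - 1.20176*exp(3*w) - 22.492596*exp(2*w) + 24.055976*exp(w) - 32.97392)*exp(w)/(0.050653*exp(6*w) - 0.681762*exp(5*w) + 1.847151*exp(4*w) + 6.297044*exp(3*w) - 14.727285*exp(2*w) - 43.33845*exp(w) - 25.672375)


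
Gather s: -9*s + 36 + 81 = 117 - 9*s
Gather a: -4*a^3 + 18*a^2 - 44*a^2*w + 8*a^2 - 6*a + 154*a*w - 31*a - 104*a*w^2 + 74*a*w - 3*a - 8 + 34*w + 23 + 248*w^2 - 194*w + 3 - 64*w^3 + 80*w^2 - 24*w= -4*a^3 + a^2*(26 - 44*w) + a*(-104*w^2 + 228*w - 40) - 64*w^3 + 328*w^2 - 184*w + 18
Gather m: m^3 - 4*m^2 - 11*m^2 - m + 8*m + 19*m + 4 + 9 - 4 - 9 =m^3 - 15*m^2 + 26*m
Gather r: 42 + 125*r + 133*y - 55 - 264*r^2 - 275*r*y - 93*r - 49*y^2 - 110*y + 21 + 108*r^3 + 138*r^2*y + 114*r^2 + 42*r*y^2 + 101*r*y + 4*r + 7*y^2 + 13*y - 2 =108*r^3 + r^2*(138*y - 150) + r*(42*y^2 - 174*y + 36) - 42*y^2 + 36*y + 6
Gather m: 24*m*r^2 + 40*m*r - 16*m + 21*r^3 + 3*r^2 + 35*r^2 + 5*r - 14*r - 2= m*(24*r^2 + 40*r - 16) + 21*r^3 + 38*r^2 - 9*r - 2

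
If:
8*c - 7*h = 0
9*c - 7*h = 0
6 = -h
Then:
No Solution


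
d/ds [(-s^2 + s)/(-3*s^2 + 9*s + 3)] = (-2*s^2 - 2*s + 1)/(3*(s^4 - 6*s^3 + 7*s^2 + 6*s + 1))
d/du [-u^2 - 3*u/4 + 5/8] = -2*u - 3/4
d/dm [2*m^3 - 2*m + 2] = 6*m^2 - 2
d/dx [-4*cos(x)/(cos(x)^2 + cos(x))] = -4*sin(x)/(cos(x) + 1)^2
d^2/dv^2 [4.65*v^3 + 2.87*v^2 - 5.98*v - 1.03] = 27.9*v + 5.74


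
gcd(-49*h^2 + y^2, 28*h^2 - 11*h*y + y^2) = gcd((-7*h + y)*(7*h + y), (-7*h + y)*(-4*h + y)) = -7*h + y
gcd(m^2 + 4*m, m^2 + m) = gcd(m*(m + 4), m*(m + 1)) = m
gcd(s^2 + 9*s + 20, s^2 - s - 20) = s + 4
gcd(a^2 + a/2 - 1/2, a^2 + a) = a + 1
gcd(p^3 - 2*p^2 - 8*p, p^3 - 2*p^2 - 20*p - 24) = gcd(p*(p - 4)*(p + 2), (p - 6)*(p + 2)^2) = p + 2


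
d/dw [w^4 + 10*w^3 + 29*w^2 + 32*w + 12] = 4*w^3 + 30*w^2 + 58*w + 32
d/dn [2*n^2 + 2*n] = 4*n + 2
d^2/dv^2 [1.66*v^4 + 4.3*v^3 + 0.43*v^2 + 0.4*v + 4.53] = 19.92*v^2 + 25.8*v + 0.86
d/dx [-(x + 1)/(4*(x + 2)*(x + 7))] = (x^2 + 2*x - 5)/(4*(x^4 + 18*x^3 + 109*x^2 + 252*x + 196))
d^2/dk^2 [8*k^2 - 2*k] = 16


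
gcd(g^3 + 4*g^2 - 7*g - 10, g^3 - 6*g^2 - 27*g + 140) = g + 5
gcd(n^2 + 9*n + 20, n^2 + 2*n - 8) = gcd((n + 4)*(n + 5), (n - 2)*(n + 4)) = n + 4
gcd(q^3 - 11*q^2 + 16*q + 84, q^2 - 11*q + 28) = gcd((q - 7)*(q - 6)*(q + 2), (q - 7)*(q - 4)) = q - 7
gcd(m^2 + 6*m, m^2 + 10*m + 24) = m + 6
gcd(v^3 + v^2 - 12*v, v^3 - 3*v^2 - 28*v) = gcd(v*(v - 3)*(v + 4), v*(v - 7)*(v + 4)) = v^2 + 4*v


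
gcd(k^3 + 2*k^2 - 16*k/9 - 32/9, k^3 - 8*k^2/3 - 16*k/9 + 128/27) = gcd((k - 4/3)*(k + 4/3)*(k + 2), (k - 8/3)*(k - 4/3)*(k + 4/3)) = k^2 - 16/9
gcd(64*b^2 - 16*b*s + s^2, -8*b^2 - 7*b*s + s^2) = -8*b + s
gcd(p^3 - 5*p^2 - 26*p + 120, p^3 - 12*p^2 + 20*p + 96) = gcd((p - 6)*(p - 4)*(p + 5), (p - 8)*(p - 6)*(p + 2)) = p - 6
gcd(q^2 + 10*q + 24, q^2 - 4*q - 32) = q + 4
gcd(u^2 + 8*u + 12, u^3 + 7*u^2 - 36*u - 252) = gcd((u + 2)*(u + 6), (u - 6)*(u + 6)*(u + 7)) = u + 6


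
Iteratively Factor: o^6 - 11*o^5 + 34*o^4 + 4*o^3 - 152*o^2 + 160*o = (o)*(o^5 - 11*o^4 + 34*o^3 + 4*o^2 - 152*o + 160) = o*(o - 2)*(o^4 - 9*o^3 + 16*o^2 + 36*o - 80) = o*(o - 2)*(o + 2)*(o^3 - 11*o^2 + 38*o - 40) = o*(o - 5)*(o - 2)*(o + 2)*(o^2 - 6*o + 8) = o*(o - 5)*(o - 2)^2*(o + 2)*(o - 4)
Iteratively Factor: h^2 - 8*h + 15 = (h - 5)*(h - 3)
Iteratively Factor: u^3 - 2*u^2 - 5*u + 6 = (u - 1)*(u^2 - u - 6) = (u - 3)*(u - 1)*(u + 2)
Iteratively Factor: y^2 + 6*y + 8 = (y + 2)*(y + 4)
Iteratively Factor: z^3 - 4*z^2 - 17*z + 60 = (z - 3)*(z^2 - z - 20) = (z - 3)*(z + 4)*(z - 5)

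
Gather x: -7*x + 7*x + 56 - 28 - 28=0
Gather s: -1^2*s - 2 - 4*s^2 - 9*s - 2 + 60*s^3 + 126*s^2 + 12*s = 60*s^3 + 122*s^2 + 2*s - 4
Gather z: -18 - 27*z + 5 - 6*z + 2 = -33*z - 11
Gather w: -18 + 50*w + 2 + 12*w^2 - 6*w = 12*w^2 + 44*w - 16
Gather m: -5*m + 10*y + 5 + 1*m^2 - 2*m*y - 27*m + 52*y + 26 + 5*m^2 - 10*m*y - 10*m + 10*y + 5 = 6*m^2 + m*(-12*y - 42) + 72*y + 36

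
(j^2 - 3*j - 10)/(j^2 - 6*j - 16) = (j - 5)/(j - 8)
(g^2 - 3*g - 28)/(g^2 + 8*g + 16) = (g - 7)/(g + 4)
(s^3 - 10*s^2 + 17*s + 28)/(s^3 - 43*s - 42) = (s - 4)/(s + 6)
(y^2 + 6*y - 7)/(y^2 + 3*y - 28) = (y - 1)/(y - 4)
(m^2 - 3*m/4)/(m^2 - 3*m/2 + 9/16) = 4*m/(4*m - 3)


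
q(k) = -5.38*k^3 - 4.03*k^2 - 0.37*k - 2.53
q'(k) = -16.14*k^2 - 8.06*k - 0.37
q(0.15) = -2.69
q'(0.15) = -1.94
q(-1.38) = 4.44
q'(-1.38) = -19.98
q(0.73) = -7.04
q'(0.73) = -14.85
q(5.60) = -1075.80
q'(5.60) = -551.66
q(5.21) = -874.69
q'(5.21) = -480.47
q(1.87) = -52.50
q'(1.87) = -71.88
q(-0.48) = -2.69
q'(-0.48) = -0.22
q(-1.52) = 7.62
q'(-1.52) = -25.41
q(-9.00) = 3596.39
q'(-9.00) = -1235.17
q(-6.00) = 1016.69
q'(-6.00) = -533.05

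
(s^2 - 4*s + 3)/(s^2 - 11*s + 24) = (s - 1)/(s - 8)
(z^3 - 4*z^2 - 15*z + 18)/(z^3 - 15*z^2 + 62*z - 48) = (z + 3)/(z - 8)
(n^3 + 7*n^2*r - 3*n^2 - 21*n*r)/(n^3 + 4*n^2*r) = (n^2 + 7*n*r - 3*n - 21*r)/(n*(n + 4*r))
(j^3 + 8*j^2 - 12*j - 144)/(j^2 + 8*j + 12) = (j^2 + 2*j - 24)/(j + 2)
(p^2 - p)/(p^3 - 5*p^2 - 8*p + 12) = p/(p^2 - 4*p - 12)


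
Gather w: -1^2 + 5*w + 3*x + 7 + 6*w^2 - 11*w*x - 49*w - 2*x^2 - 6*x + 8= 6*w^2 + w*(-11*x - 44) - 2*x^2 - 3*x + 14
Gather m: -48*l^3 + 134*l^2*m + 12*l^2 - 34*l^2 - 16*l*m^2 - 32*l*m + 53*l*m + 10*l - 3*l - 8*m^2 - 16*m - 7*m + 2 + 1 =-48*l^3 - 22*l^2 + 7*l + m^2*(-16*l - 8) + m*(134*l^2 + 21*l - 23) + 3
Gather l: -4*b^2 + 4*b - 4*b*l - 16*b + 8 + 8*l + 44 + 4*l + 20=-4*b^2 - 12*b + l*(12 - 4*b) + 72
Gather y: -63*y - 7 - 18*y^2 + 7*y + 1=-18*y^2 - 56*y - 6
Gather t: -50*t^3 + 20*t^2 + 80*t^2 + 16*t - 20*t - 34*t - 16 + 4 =-50*t^3 + 100*t^2 - 38*t - 12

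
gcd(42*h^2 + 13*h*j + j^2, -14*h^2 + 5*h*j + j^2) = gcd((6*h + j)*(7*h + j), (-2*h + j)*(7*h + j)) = 7*h + j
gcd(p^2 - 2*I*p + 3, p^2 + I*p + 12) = p - 3*I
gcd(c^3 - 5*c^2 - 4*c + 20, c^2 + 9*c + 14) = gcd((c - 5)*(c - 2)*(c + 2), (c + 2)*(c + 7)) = c + 2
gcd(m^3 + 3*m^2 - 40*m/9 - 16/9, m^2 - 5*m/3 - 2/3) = m + 1/3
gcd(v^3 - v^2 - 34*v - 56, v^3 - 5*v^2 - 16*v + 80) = v + 4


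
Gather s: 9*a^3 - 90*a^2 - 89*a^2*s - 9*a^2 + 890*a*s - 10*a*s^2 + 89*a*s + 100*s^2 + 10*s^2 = 9*a^3 - 99*a^2 + s^2*(110 - 10*a) + s*(-89*a^2 + 979*a)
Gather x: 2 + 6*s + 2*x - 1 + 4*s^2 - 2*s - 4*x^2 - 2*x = 4*s^2 + 4*s - 4*x^2 + 1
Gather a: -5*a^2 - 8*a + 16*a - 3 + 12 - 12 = -5*a^2 + 8*a - 3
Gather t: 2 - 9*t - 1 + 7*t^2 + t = 7*t^2 - 8*t + 1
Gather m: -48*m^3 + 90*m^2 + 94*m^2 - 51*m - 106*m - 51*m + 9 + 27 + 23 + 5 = -48*m^3 + 184*m^2 - 208*m + 64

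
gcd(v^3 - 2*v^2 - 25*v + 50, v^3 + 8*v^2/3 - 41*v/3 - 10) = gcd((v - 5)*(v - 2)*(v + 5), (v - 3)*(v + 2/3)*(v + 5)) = v + 5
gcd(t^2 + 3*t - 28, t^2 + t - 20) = t - 4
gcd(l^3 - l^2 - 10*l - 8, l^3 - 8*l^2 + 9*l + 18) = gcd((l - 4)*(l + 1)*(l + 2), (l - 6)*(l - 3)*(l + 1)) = l + 1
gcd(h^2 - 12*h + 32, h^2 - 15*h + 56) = h - 8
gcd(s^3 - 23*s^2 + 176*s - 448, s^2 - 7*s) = s - 7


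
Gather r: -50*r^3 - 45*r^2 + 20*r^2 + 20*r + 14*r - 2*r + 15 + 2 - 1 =-50*r^3 - 25*r^2 + 32*r + 16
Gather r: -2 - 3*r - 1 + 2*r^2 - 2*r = 2*r^2 - 5*r - 3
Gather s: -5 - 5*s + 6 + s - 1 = -4*s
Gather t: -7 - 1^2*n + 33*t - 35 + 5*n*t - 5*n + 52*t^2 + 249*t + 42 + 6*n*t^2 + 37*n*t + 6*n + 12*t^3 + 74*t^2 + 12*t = 12*t^3 + t^2*(6*n + 126) + t*(42*n + 294)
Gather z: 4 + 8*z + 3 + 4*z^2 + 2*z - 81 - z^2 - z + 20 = 3*z^2 + 9*z - 54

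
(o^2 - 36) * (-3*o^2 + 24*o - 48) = -3*o^4 + 24*o^3 + 60*o^2 - 864*o + 1728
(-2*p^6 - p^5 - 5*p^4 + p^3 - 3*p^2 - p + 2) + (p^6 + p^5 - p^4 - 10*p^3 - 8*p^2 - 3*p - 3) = -p^6 - 6*p^4 - 9*p^3 - 11*p^2 - 4*p - 1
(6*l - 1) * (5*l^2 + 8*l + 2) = 30*l^3 + 43*l^2 + 4*l - 2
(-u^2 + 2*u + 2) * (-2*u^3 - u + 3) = 2*u^5 - 4*u^4 - 3*u^3 - 5*u^2 + 4*u + 6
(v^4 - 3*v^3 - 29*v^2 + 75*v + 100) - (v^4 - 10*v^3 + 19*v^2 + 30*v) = 7*v^3 - 48*v^2 + 45*v + 100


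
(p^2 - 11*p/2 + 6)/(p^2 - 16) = (p - 3/2)/(p + 4)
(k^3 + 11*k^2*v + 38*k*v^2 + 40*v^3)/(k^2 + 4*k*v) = k + 7*v + 10*v^2/k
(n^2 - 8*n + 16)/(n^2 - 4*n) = (n - 4)/n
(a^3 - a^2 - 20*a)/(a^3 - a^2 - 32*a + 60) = a*(a + 4)/(a^2 + 4*a - 12)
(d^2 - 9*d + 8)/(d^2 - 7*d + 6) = (d - 8)/(d - 6)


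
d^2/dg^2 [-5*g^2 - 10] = -10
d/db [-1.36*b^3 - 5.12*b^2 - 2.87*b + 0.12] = -4.08*b^2 - 10.24*b - 2.87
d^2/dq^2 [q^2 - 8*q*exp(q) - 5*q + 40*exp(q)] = -8*q*exp(q) + 24*exp(q) + 2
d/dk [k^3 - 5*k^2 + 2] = k*(3*k - 10)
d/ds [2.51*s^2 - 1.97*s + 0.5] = 5.02*s - 1.97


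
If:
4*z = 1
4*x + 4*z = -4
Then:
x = -5/4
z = 1/4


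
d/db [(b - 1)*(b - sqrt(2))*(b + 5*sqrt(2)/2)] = 3*b^2 - 2*b + 3*sqrt(2)*b - 5 - 3*sqrt(2)/2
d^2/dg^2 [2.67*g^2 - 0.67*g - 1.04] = 5.34000000000000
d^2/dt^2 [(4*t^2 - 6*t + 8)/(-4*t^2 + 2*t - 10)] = 2*(8*t^3 + 12*t^2 - 66*t + 1)/(8*t^6 - 12*t^5 + 66*t^4 - 61*t^3 + 165*t^2 - 75*t + 125)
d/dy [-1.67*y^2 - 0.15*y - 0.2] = -3.34*y - 0.15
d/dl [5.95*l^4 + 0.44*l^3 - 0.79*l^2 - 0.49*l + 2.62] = 23.8*l^3 + 1.32*l^2 - 1.58*l - 0.49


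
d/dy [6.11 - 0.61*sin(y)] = -0.61*cos(y)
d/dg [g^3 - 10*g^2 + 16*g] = 3*g^2 - 20*g + 16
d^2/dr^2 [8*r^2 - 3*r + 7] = 16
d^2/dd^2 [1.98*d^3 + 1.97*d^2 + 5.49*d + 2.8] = 11.88*d + 3.94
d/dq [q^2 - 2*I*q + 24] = 2*q - 2*I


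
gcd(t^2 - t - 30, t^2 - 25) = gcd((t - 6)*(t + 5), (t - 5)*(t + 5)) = t + 5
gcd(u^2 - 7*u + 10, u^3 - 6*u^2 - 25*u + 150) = u - 5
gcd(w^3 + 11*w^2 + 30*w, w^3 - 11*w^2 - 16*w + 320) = w + 5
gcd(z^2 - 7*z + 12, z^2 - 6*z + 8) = z - 4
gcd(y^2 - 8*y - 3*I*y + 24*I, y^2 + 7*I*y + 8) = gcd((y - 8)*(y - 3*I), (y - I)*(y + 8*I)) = 1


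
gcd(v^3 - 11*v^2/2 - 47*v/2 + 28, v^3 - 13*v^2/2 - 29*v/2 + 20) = v^2 - 9*v + 8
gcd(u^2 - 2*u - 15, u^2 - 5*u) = u - 5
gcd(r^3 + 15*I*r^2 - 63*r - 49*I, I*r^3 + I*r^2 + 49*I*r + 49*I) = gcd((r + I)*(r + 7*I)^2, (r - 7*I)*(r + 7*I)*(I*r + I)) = r + 7*I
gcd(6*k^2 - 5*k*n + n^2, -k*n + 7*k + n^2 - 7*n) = 1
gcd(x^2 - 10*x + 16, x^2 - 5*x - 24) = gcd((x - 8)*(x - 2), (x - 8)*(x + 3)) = x - 8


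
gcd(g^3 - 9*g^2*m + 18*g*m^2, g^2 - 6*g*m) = g^2 - 6*g*m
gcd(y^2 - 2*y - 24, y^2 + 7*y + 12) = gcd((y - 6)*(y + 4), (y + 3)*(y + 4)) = y + 4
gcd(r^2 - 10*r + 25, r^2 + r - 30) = r - 5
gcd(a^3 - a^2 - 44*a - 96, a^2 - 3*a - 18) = a + 3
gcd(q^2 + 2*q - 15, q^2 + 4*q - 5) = q + 5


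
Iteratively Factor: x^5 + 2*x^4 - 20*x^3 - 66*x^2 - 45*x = (x + 1)*(x^4 + x^3 - 21*x^2 - 45*x) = (x - 5)*(x + 1)*(x^3 + 6*x^2 + 9*x) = x*(x - 5)*(x + 1)*(x^2 + 6*x + 9) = x*(x - 5)*(x + 1)*(x + 3)*(x + 3)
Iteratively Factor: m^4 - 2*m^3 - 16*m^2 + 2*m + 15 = (m - 5)*(m^3 + 3*m^2 - m - 3) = (m - 5)*(m - 1)*(m^2 + 4*m + 3) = (m - 5)*(m - 1)*(m + 3)*(m + 1)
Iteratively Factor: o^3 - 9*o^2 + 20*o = (o - 5)*(o^2 - 4*o) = (o - 5)*(o - 4)*(o)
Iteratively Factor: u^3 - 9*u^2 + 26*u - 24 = (u - 4)*(u^2 - 5*u + 6) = (u - 4)*(u - 2)*(u - 3)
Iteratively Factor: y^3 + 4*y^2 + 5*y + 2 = (y + 2)*(y^2 + 2*y + 1) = (y + 1)*(y + 2)*(y + 1)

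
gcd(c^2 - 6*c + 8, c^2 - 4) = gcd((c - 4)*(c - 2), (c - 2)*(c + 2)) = c - 2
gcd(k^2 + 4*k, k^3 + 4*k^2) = k^2 + 4*k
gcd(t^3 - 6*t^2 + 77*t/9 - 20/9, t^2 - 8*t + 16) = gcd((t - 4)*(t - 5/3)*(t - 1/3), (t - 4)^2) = t - 4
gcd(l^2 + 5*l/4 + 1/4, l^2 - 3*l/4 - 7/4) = l + 1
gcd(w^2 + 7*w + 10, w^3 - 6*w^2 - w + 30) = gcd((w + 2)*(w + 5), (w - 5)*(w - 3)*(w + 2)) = w + 2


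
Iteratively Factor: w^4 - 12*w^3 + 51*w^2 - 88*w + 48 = (w - 4)*(w^3 - 8*w^2 + 19*w - 12) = (w - 4)*(w - 3)*(w^2 - 5*w + 4) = (w - 4)^2*(w - 3)*(w - 1)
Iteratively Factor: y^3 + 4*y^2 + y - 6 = (y + 3)*(y^2 + y - 2) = (y - 1)*(y + 3)*(y + 2)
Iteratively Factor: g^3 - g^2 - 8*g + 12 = (g - 2)*(g^2 + g - 6) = (g - 2)*(g + 3)*(g - 2)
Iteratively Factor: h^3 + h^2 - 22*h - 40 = (h + 4)*(h^2 - 3*h - 10) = (h + 2)*(h + 4)*(h - 5)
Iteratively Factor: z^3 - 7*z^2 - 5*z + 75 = (z + 3)*(z^2 - 10*z + 25) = (z - 5)*(z + 3)*(z - 5)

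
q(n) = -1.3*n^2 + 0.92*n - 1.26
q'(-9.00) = 24.32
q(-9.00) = -114.84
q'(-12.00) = 32.12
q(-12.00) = -199.50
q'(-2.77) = 8.12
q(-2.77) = -13.78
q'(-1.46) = 4.72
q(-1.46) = -5.37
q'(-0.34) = 1.80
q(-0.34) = -1.72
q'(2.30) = -5.06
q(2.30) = -6.02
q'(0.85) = -1.29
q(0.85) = -1.42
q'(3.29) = -7.63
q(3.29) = -12.30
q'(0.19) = 0.43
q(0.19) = -1.13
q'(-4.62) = 12.93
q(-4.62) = -33.26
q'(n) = 0.92 - 2.6*n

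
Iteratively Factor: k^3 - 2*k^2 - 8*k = (k - 4)*(k^2 + 2*k) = k*(k - 4)*(k + 2)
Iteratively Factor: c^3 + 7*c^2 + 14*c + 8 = (c + 2)*(c^2 + 5*c + 4) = (c + 2)*(c + 4)*(c + 1)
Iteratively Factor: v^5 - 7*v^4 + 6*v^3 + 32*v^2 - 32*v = (v - 4)*(v^4 - 3*v^3 - 6*v^2 + 8*v) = (v - 4)^2*(v^3 + v^2 - 2*v) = (v - 4)^2*(v + 2)*(v^2 - v) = v*(v - 4)^2*(v + 2)*(v - 1)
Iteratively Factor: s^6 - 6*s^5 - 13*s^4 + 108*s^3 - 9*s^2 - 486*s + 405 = (s + 3)*(s^5 - 9*s^4 + 14*s^3 + 66*s^2 - 207*s + 135) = (s - 1)*(s + 3)*(s^4 - 8*s^3 + 6*s^2 + 72*s - 135) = (s - 1)*(s + 3)^2*(s^3 - 11*s^2 + 39*s - 45) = (s - 3)*(s - 1)*(s + 3)^2*(s^2 - 8*s + 15) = (s - 5)*(s - 3)*(s - 1)*(s + 3)^2*(s - 3)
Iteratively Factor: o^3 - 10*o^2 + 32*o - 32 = (o - 4)*(o^2 - 6*o + 8) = (o - 4)^2*(o - 2)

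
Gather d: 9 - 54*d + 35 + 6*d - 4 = 40 - 48*d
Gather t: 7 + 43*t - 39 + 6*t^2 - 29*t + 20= 6*t^2 + 14*t - 12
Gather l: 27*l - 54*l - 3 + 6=3 - 27*l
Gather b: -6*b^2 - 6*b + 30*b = -6*b^2 + 24*b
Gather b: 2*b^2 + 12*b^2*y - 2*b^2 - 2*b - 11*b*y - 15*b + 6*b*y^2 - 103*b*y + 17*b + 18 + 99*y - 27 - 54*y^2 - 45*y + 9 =12*b^2*y + b*(6*y^2 - 114*y) - 54*y^2 + 54*y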